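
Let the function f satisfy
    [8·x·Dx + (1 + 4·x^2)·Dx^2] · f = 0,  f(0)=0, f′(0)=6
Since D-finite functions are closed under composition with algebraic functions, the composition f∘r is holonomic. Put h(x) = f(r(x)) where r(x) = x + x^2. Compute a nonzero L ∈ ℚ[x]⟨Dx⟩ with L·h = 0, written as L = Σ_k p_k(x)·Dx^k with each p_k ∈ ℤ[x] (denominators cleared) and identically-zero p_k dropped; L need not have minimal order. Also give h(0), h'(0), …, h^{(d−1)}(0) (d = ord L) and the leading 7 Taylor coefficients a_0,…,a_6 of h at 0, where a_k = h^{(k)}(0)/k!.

L = (-2 + 8·x + 32·x^2 + 48·x^3 + 24·x^4)·Dx + (1 + 2·x + 4·x^2 + 16·x^3 + 20·x^4 + 8·x^5)·Dx^2  (order 2).
h: a_k = 0, 6, 6, -8, -24, -24/5, 88, …
ICs: h(0) = 0, h′(0) = 6.

f: a_k = 0, 6, 0, -8, 0, 96/5, 0, …
f∘r: x↦r, Dx↦Dx/r' in L_f ⇒ L₀.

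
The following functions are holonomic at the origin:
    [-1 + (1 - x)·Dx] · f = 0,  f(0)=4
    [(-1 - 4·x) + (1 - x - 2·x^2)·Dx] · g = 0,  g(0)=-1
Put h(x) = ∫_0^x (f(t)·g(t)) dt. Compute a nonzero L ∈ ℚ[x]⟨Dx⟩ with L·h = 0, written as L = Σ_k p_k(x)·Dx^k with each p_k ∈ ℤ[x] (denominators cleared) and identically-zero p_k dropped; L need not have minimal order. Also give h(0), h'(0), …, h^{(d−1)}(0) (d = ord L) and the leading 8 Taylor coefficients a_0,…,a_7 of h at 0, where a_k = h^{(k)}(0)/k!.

L = (-2 - 2·x + 6·x^2)·Dx + (1 - 2·x - x^2 + 2·x^3)·Dx^2  (order 2).
h: a_k = 0, -4, -4, -20/3, -10, -84/5, -28, -340/7, …
ICs: h(0) = 0, h′(0) = -4.

f: a_k = 4, 4, 4, 4, 4, 4, 4, 4, …
g: a_k = -1, -1, -3, -5, -11, -21, -43, -85, …
Product ⇒ symmetric product L₀, ord ≤ 1.
Integrate: L := L₀·Dx.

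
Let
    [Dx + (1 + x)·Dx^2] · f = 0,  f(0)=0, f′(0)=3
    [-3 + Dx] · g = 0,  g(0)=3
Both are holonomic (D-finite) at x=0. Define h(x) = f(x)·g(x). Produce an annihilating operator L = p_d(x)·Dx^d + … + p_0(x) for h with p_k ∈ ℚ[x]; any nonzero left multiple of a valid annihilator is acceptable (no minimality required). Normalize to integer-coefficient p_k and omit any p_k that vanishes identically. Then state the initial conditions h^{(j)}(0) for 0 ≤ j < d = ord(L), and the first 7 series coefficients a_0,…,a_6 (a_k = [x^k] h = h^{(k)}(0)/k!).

f: a_k = 0, 3, -3/2, 1, -3/4, 3/5, -1/2, …
g: a_k = 3, 9, 27/2, 27/2, 81/8, 243/40, 243/80, …
L₀ := L_f ⊗_s L_g (sym. prod.), ord ≤ 2.
L = (6 + 9·x) + (-5 - 6·x)·Dx + (1 + x)·Dx^2  (order 2).
h: a_k = 0, 9, 45/2, 30, 27, 747/40, 165/16, …
ICs: h(0) = 0, h′(0) = 9.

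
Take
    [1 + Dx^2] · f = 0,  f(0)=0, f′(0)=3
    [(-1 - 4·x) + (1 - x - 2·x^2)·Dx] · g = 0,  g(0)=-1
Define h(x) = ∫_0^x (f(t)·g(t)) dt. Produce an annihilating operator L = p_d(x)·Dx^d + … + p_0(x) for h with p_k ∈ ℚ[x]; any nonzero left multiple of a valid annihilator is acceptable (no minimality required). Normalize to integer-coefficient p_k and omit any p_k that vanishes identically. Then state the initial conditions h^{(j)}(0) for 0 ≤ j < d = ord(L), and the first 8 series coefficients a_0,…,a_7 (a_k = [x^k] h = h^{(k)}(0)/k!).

L = (3 + x + 2·x^2)·Dx + (2 + 8·x)·Dx^2 + (-1 + x + 2·x^2)·Dx^3  (order 3).
h: a_k = 0, 0, -3/2, -1, -17/8, -29/10, -1261/240, -2421/280, …
ICs: h(0) = 0, h′(0) = 0, h′′(0) = -3.

f: a_k = 0, 3, 0, -1/2, 0, 1/40, 0, -1/1680, …
g: a_k = -1, -1, -3, -5, -11, -21, -43, -85, …
h₀=f·g: eliminate ⇒ L₀, order ≤ 2·1.
∫: right-multiply L₀ by Dx.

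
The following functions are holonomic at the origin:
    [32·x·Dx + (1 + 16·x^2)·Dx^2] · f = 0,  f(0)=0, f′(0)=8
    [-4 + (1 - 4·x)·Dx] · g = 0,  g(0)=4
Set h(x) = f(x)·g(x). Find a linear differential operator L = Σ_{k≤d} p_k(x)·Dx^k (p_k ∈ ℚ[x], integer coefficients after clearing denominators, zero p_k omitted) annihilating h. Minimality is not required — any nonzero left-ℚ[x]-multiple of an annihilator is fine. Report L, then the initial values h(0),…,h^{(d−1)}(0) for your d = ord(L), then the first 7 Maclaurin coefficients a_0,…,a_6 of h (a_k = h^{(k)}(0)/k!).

f: a_k = 0, 8, 0, -128/3, 0, 2048/5, 0, …
g: a_k = 4, 16, 64, 256, 1024, 4096, 16384, …
h₀=f·g: eliminate ⇒ L₀, order ≤ 2·1.
L = 128·x + (8 - 32·x + 256·x^2)·Dx + (-1 + 4·x - 16·x^2 + 64·x^3)·Dx^2  (order 2).
h: a_k = 0, 32, 128, 1024/3, 4096/3, 106496/15, 425984/15, …
ICs: h(0) = 0, h′(0) = 32.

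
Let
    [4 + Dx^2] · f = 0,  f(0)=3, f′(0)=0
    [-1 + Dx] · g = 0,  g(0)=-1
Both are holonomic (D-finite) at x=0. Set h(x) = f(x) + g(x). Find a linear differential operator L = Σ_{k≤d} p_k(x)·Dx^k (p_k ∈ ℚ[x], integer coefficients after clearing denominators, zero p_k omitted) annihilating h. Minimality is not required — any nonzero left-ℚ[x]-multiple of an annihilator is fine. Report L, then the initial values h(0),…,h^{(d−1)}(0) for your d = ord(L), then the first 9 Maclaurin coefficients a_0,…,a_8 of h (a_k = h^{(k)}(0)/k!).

f: a_k = 3, 0, -6, 0, 2, 0, -4/15, 0, 2/105, …
g: a_k = -1, -1, -1/2, -1/6, -1/24, -1/120, -1/720, -1/5040, -1/40320, …
h₀=f+g: left-lcm gives L₀, ord ≤ 3.
L = -4 + 4·Dx - Dx^2 + Dx^3  (order 3).
h: a_k = 2, -1, -13/2, -1/6, 47/24, -1/120, -193/720, -1/5040, 767/40320, …
ICs: h(0) = 2, h′(0) = -1, h′′(0) = -13.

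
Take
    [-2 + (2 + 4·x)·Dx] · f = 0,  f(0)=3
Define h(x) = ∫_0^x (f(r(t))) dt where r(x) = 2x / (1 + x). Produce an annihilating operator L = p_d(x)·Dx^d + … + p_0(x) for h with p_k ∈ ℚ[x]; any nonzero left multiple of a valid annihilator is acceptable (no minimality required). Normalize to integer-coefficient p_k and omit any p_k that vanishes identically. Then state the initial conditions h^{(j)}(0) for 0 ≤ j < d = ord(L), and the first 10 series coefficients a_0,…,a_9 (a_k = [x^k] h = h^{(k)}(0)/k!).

L = -2·Dx + (1 + 6·x + 5·x^2)·Dx^2  (order 2).
h: a_k = 0, 3, 3, -4, 15/2, -18, 51, -1128/7, 2193/4, -5900/3, …
ICs: h(0) = 0, h′(0) = 3.

f: a_k = 3, 3, -3/2, 3/2, -15/8, 21/8, -63/16, 99/16, -1287/128, 2145/128, …
Change of var in L_f (x↦r) gives L₀.
h=∫₀ˣh₀: take L = L₀·Dx.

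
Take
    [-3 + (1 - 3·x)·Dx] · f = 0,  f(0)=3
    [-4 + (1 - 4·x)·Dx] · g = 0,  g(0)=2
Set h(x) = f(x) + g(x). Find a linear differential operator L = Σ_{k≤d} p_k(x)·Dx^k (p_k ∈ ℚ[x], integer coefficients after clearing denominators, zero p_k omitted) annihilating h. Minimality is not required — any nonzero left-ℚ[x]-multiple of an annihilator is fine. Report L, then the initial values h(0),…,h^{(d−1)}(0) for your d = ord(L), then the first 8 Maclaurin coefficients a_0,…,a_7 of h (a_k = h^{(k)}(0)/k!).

f: a_k = 3, 9, 27, 81, 243, 729, 2187, 6561, …
g: a_k = 2, 8, 32, 128, 512, 2048, 8192, 32768, …
Weyl lclm of L_f,L_g ⇒ L₀ (ord ≤ 2).
L = -24 + (14 - 48·x)·Dx + (-1 + 7·x - 12·x^2)·Dx^2  (order 2).
h: a_k = 5, 17, 59, 209, 755, 2777, 10379, 39329, …
ICs: h(0) = 5, h′(0) = 17.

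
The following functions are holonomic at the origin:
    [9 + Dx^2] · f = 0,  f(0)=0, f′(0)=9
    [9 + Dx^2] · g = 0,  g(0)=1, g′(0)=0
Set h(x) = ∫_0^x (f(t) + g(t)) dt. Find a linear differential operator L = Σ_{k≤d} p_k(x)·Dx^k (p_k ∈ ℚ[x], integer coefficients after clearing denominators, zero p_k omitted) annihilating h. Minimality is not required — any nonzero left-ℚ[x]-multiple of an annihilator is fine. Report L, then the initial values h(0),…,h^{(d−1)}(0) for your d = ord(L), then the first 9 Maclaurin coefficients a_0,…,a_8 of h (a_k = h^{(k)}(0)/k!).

f: a_k = 0, 9, 0, -27/2, 0, 243/40, 0, -729/560, 0, …
g: a_k = 1, 0, -9/2, 0, 27/8, 0, -81/80, 0, 729/4480, …
h₀=f+g: left-lcm gives L₀, ord ≤ 4.
∫: right-multiply L₀ by Dx.
L = 9·Dx + Dx^3  (order 3).
h: a_k = 0, 1, 9/2, -3/2, -27/8, 27/40, 81/80, -81/560, -729/4480, …
ICs: h(0) = 0, h′(0) = 1, h′′(0) = 9.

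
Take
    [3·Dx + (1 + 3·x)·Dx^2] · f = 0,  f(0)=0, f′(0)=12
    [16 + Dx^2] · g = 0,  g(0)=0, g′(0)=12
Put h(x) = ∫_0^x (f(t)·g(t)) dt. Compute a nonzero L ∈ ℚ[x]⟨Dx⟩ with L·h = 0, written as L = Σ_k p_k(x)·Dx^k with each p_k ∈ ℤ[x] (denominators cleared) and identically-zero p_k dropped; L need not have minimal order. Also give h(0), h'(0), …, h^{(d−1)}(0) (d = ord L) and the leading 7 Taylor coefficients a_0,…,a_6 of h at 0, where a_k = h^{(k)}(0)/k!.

L = (2272 + 127488·x + 781056·x^2 + 1769472·x^3 + 1327104·x^4)·Dx + (4416 + 50112·x + 165888·x^2 + 165888·x^3)·Dx^2 + (1022 + 19392·x + 102816·x^2 + 221184·x^3 + 165888·x^4)·Dx^3 + (276 + 3132·x + 10368·x^2 + 10368·x^3)·Dx^4 + (55 + 714·x + 3375·x^2 + 6912·x^3 + 5184·x^4)·Dx^5  (order 5).
h: a_k = 0, 0, 0, 48, -54, 48/5, -66, …
ICs: h(0) = 0, h′(0) = 0, h′′(0) = 0, h′′′(0) = 288, h′′′′(0) = -1296.

f: a_k = 0, 12, -18, 36, -81, 972/5, -486, …
g: a_k = 0, 12, 0, -32, 0, 128/5, 0, …
h₀=f·g: eliminate ⇒ L₀, order ≤ 2·2.
h=∫h₀ ⇒ L = L₀·Dx.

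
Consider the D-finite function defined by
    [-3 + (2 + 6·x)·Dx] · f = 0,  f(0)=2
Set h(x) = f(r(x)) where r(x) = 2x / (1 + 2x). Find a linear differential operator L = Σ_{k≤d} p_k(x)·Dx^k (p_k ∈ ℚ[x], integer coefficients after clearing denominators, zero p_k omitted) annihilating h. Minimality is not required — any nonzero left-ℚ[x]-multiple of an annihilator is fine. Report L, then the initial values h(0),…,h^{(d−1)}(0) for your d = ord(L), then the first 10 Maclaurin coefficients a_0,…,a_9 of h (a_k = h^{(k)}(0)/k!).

f: a_k = 2, 3, -9/4, 27/8, -405/64, 1701/128, -15309/512, 72171/1024, -2814669/16384, 14073345/32768, …
Change of var in L_f (x↦r) gives L₀.
L = -3 + (1 + 10·x + 16·x^2)·Dx  (order 1).
h: a_k = 2, 6, -21, 87, -1677/4, 9069/4, -106305/8, 658335/8, -33903165/64, 224519505/64, …
ICs: h(0) = 2.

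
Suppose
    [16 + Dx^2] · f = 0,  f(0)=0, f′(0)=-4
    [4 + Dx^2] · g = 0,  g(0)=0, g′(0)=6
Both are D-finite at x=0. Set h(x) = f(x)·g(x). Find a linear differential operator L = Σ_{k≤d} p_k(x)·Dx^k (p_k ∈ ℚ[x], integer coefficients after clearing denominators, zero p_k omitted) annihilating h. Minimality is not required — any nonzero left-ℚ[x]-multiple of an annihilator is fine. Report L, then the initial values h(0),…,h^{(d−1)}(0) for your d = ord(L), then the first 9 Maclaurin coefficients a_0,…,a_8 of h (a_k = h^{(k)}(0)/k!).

f: a_k = 0, -4, 0, 32/3, 0, -128/15, 0, 1024/315, 0, …
g: a_k = 0, 6, 0, -4, 0, 4/5, 0, -8/105, 0, …
Product ⇒ symmetric product L₀, ord ≤ 4.
L = 144 + 40·Dx^2 + Dx^4  (order 4).
h: a_k = 0, 0, -24, 0, 80, 0, -1456/15, 0, 1312/21, …
ICs: h(0) = 0, h′(0) = 0, h′′(0) = -48, h′′′(0) = 0.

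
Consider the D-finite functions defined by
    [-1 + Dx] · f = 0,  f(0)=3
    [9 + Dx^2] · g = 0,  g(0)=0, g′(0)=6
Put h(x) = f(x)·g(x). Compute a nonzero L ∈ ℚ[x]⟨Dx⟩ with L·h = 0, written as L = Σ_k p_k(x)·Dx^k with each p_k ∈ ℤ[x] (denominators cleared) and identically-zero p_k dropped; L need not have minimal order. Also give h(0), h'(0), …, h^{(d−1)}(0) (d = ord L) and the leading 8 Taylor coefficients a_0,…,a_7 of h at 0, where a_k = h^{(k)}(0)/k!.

f: a_k = 3, 3, 3/2, 1/2, 1/8, 1/40, 1/240, 1/1680, …
g: a_k = 0, 6, 0, -9, 0, 81/20, 0, -243/280, …
Sym-product of L_f,L_g gives L₀ (≤ ord 2).
L = 10 - 2·Dx + Dx^2  (order 2).
h: a_k = 0, 18, 18, -18, -24, -3/5, 39/5, 83/35, …
ICs: h(0) = 0, h′(0) = 18.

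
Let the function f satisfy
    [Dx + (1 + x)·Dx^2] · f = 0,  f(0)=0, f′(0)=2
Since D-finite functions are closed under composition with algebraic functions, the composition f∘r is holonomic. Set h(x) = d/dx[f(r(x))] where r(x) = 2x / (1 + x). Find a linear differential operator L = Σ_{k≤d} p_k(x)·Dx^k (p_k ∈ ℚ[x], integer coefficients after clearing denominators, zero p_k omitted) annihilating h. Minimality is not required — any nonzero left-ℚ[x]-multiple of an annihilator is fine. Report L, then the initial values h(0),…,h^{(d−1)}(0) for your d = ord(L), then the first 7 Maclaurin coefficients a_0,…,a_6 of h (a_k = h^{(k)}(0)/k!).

f: a_k = 0, 2, -1, 2/3, -1/2, 2/5, -1/3, …
f∘r: x↦r, Dx↦Dx/r' in L_f ⇒ L₀.
Derive L from L₀ (diff closure).
L = (4 + 6·x) + (1 + 4·x + 3·x^2)·Dx  (order 1).
h: a_k = 4, -16, 52, -160, 484, -1456, 4372, …
ICs: h(0) = 4.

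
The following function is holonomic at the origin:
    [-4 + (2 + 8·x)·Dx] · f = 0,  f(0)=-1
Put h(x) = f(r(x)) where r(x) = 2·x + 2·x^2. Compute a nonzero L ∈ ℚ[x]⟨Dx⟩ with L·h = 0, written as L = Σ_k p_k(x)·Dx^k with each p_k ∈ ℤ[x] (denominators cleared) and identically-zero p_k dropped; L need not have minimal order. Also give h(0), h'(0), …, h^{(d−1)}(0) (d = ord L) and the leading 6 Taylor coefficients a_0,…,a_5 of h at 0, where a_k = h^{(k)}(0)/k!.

L = (-4 - 8·x) + (1 + 8·x + 8·x^2)·Dx  (order 1).
h: a_k = -1, -4, 4, -16, 72, -352, …
ICs: h(0) = -1.

f: a_k = -1, -2, 2, -4, 10, -28, …
Change of var in L_f (x↦r) gives L₀.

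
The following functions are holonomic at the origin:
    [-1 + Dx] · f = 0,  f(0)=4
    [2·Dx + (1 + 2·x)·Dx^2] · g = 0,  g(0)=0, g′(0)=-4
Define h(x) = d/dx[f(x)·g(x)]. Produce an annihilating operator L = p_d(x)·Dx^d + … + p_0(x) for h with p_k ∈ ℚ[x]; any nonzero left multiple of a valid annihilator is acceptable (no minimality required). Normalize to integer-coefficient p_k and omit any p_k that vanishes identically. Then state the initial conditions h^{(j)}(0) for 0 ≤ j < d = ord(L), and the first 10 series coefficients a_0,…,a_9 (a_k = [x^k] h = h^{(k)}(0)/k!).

L = (5 - 4·x + 4·x^2) + (-4 + 4·x - 8·x^2)·Dx + (-1 + 4·x^2)·Dx^2  (order 2).
h: a_k = -16, 0, -40, 64, -418/3, 848/3, -25829/45, 52208/45, -393007/168, 13349374/2835, …
ICs: h(0) = -16, h′(0) = 0.

f: a_k = 4, 4, 2, 2/3, 1/6, 1/30, 1/180, 1/1260, 1/10080, 1/90720, …
g: a_k = 0, -4, 4, -16/3, 8, -64/5, 64/3, -256/7, 64, -1024/9, …
f·g: L₀ = L_f ⊗_s L_g, ord ≤ 1·2.
h₀' ⇒ L via d/dx closure of L₀.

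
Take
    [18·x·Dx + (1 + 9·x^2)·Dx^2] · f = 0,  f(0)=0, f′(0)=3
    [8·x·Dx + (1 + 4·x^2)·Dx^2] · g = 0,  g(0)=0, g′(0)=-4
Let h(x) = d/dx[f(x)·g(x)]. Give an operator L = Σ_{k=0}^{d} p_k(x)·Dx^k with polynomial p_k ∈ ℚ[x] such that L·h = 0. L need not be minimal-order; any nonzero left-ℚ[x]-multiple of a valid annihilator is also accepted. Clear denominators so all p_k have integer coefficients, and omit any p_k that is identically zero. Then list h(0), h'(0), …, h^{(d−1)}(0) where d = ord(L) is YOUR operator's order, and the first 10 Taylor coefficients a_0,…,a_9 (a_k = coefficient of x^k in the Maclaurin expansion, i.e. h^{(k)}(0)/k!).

f: a_k = 0, 3, 0, -9, 0, 243/5, 0, -2187/7, 0, 2187, …
g: a_k = 0, -4, 0, 16/3, 0, -64/5, 0, 256/7, 0, -1024/9, …
L₀ := L_f ⊗_s L_g (sym. prod.), ord ≤ 4.
Derive L from L₀ (diff closure).
L = (-864·x - 18720·x^3 - 82944·x^5 + 134784·x^7 + 1119744·x^9) + (-52 - 3036·x^2 - 33696·x^4 - 72576·x^6 + 471744·x^8 + 1679616·x^10)·Dx + (-104·x - 2072·x^3 - 11232·x^5 + 13968·x^7 + 269568·x^9 + 559872·x^11)·Dx^2 + (-1 - 26·x^2 - 205·x^4 + 7380·x^8 + 33696·x^10 + 46656·x^12)·Dx^3  (order 3).
h: a_k = 0, -24, 0, 208, 0, -8424/5, 0, 485472/35, 0, -12292184/105, …
ICs: h(0) = 0, h′(0) = -24, h′′(0) = 0.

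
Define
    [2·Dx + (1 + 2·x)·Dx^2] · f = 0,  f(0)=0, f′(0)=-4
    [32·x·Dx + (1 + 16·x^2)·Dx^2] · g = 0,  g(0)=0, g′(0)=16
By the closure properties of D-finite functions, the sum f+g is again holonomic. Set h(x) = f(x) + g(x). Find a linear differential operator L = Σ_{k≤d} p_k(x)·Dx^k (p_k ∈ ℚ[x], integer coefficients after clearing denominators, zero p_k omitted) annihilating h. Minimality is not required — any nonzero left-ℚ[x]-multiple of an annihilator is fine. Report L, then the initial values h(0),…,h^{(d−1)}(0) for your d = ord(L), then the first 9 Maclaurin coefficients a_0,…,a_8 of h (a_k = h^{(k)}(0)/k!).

f: a_k = 0, -4, 4, -16/3, 8, -64/5, 64/3, -256/7, 64, …
g: a_k = 0, 16, 0, -256/3, 0, 4096/5, 0, -65536/7, 0, …
Sum ⇒ L₀ = lclm(L_f,L_g) in ℚ(x)⟨Dx⟩.
L = (-32 - 192·x + 1536·x^2 + 1024·x^3)·Dx + (-20 - 64·x + 576·x^2 + 3072·x^3 + 2048·x^4)·Dx^2 + (-1 + 14·x + 32·x^2 + 256·x^3 + 768·x^4 + 512·x^5)·Dx^3  (order 3).
h: a_k = 0, 12, 4, -272/3, 8, 4032/5, 64/3, -65792/7, 64, …
ICs: h(0) = 0, h′(0) = 12, h′′(0) = 8.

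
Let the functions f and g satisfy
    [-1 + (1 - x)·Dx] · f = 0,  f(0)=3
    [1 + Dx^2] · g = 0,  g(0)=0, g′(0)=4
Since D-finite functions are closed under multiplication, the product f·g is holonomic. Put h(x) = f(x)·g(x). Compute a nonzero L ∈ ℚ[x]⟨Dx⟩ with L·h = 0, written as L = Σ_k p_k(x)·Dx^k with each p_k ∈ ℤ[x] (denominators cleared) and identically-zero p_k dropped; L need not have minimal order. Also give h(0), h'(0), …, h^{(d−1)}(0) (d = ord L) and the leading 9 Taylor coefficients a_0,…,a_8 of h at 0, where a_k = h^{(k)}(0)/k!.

L = (-1 + x) + 2·Dx + (-1 + x)·Dx^2  (order 2).
h: a_k = 0, 12, 12, 10, 10, 101/10, 101/10, 4241/420, 4241/420, …
ICs: h(0) = 0, h′(0) = 12.

f: a_k = 3, 3, 3, 3, 3, 3, 3, 3, 3, …
g: a_k = 0, 4, 0, -2/3, 0, 1/30, 0, -1/1260, 0, …
Sym-product of L_f,L_g gives L₀ (≤ ord 2).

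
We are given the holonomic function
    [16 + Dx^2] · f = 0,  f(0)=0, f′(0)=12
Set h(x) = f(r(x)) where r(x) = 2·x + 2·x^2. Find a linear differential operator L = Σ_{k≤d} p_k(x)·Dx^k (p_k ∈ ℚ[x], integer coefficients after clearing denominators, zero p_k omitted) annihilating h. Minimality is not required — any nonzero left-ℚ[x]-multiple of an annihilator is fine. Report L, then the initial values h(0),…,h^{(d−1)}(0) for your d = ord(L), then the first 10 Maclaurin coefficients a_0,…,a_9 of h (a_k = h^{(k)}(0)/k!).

f: a_k = 0, 12, 0, -32, 0, 128/5, 0, -1024/105, 0, 2048/945, …
Substitute x→r, Dx→(1/r')Dx; clear ⇒ L₀.
L = (64 + 384·x + 768·x^2 + 512·x^3) - 2·Dx + (1 + 2·x)·Dx^2  (order 2).
h: a_k = 0, 24, 24, -256, -768, 256/5, 3840, 729088/105, -8192/15, -19853312/945, …
ICs: h(0) = 0, h′(0) = 24.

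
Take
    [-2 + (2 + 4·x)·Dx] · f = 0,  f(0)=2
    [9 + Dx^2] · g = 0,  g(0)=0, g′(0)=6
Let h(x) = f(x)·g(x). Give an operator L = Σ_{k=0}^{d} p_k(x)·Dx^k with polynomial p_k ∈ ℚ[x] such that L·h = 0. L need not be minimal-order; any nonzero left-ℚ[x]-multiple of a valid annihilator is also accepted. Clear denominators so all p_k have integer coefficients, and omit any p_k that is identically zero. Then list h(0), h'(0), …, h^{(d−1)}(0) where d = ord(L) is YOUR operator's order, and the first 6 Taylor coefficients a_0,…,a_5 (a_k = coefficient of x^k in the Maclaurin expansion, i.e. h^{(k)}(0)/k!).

L = (12 + 36·x + 36·x^2) + (-2 - 4·x)·Dx + (1 + 4·x + 4·x^2)·Dx^2  (order 2).
h: a_k = 0, 12, 12, -24, -12, 48/5, …
ICs: h(0) = 0, h′(0) = 12.

f: a_k = 2, 2, -1, 1, -5/4, 7/4, …
g: a_k = 0, 6, 0, -9, 0, 81/20, …
Sym-product of L_f,L_g gives L₀ (≤ ord 2).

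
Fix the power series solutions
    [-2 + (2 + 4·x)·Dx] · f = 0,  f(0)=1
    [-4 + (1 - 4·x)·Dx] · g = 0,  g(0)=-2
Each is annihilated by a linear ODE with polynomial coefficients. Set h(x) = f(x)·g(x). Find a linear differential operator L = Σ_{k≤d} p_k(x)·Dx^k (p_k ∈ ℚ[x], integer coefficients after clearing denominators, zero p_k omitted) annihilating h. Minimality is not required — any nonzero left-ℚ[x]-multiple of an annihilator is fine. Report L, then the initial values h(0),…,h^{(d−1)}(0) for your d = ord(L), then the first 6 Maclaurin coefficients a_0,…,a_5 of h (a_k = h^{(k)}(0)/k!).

L = (5 + 4·x) + (-1 + 2·x + 8·x^2)·Dx  (order 1).
h: a_k = -2, -10, -39, -157, -2507/4, -10035/4, …
ICs: h(0) = -2.

f: a_k = 1, 1, -1/2, 1/2, -5/8, 7/8, …
g: a_k = -2, -8, -32, -128, -512, -2048, …
h₀=f·g: eliminate ⇒ L₀, order ≤ 1·1.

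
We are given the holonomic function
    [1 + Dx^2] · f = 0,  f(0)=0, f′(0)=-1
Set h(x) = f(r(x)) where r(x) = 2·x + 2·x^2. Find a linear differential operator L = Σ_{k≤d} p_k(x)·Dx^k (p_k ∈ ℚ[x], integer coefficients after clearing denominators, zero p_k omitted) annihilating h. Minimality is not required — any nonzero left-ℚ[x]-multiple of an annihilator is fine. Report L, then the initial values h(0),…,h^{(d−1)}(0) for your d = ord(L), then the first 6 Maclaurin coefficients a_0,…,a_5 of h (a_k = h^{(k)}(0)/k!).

L = (4 + 24·x + 48·x^2 + 32·x^3) - 2·Dx + (1 + 2·x)·Dx^2  (order 2).
h: a_k = 0, -2, -2, 4/3, 4, 56/15, …
ICs: h(0) = 0, h′(0) = -2.

f: a_k = 0, -1, 0, 1/6, 0, -1/120, …
h₀=f(r): pull back L_f along r ⇒ L₀.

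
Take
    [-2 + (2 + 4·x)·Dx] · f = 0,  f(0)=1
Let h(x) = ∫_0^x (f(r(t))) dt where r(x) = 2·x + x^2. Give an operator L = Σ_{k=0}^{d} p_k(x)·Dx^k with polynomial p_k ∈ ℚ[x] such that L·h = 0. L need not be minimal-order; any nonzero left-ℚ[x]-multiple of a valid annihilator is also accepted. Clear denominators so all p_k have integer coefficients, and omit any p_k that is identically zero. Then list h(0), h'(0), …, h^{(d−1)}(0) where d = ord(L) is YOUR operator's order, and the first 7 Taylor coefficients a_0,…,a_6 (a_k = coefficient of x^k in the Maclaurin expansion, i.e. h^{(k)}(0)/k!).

L = (-2 - 2·x)·Dx + (1 + 4·x + 2·x^2)·Dx^2  (order 2).
h: a_k = 0, 1, 1, -1/3, 1/2, -9/10, 11/6, …
ICs: h(0) = 0, h′(0) = 1.

f: a_k = 1, 1, -1/2, 1/2, -5/8, 7/8, -21/16, …
h₀=f(r): pull back L_f along r ⇒ L₀.
Integrate: L := L₀·Dx.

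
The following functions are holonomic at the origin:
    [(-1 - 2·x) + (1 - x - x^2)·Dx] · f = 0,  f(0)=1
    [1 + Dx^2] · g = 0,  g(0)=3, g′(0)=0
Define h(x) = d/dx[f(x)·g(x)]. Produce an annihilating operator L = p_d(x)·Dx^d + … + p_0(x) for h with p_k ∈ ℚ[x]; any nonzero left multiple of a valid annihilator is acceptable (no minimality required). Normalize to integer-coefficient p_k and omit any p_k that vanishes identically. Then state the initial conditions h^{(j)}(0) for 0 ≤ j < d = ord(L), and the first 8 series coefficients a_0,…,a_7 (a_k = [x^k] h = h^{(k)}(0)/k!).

L = (3 - 2·x - x^2 + 2·x^3 + x^4) + (4 + 10·x + 6·x^2 + 4·x^3)·Dx + (-1 + x^2 + 2·x^3 + x^4)·Dx^2  (order 2).
h: a_k = 3, 9, 45/2, 97/2, 785/8, 7619/40, 86303/240, 372363/560, …
ICs: h(0) = 3, h′(0) = 9.

f: a_k = 1, 1, 2, 3, 5, 8, 13, 21, …
g: a_k = 3, 0, -3/2, 0, 1/8, 0, -1/240, 0, …
h₀=f·g: eliminate ⇒ L₀, order ≤ 1·2.
Differentiate: ansatz ord ≤ ord L₀ ⇒ L.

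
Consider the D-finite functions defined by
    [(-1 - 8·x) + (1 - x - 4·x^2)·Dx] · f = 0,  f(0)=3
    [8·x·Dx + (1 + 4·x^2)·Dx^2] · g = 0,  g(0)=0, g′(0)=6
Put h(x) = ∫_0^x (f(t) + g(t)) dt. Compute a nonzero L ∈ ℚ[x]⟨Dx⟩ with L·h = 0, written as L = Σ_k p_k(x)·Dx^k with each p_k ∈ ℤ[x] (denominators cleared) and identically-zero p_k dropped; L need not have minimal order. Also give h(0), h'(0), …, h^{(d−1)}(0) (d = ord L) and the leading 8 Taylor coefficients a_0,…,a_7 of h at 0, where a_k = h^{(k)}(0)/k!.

L = (-40 + 160·x + 2272·x^2 + 4608·x^3 + 16896·x^4 + 6144·x^6)·Dx^2 + (31 + 264·x + 364·x^2 + 2208·x^3 + 4160·x^4 + 12800·x^5 + 768·x^6 + 6144·x^7)·Dx^3 + (-5 - 11·x - 80·x^2 + 116·x^3 + 80·x^4 + 704·x^5 + 1536·x^6 + 256·x^7 + 1024·x^8)·Dx^4  (order 4).
h: a_k = 0, 3, 9/2, 5, 19/4, 87/5, 357/10, 543/7, …
ICs: h(0) = 0, h′(0) = 3, h′′(0) = 9, h′′′(0) = 30.

f: a_k = 3, 3, 15, 27, 87, 195, 543, 1323, …
g: a_k = 0, 6, 0, -8, 0, 96/5, 0, -384/7, …
h₀=f+g: left-lcm gives L₀, ord ≤ 3.
Integrate: L := L₀·Dx.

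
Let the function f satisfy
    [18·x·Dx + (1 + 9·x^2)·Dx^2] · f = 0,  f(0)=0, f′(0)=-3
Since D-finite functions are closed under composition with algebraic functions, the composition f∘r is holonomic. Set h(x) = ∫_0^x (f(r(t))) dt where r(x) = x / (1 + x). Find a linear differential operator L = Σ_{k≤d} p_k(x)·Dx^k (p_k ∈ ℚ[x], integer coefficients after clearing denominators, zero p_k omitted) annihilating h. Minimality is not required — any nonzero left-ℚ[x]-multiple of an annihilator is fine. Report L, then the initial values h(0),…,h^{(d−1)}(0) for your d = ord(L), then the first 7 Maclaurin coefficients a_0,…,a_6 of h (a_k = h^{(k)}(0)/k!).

L = (2 + 20·x)·Dx^2 + (1 + 2·x + 10·x^2)·Dx^3  (order 3).
h: a_k = 0, 0, -3/2, 1, 3/2, -24/5, 2/5, …
ICs: h(0) = 0, h′(0) = 0, h′′(0) = -3.

f: a_k = 0, -3, 0, 9, 0, -243/5, 0, …
Substitute x→r, Dx→(1/r')Dx; clear ⇒ L₀.
h=∫₀ˣh₀: take L = L₀·Dx.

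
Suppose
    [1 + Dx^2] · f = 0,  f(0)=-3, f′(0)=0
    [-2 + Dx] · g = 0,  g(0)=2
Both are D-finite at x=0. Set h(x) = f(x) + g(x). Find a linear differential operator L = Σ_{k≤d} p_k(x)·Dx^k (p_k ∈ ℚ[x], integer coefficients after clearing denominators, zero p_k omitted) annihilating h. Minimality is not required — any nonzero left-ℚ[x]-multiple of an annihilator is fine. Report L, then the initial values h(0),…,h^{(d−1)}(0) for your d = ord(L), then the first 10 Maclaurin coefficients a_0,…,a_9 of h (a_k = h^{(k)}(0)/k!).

f: a_k = -3, 0, 3/2, 0, -1/8, 0, 1/240, 0, -1/13440, 0, …
g: a_k = 2, 4, 4, 8/3, 4/3, 8/15, 8/45, 16/315, 4/315, 8/2835, …
Weyl lclm of L_f,L_g ⇒ L₀ (ord ≤ 3).
L = -2 + Dx - 2·Dx^2 + Dx^3  (order 3).
h: a_k = -1, 4, 11/2, 8/3, 29/24, 8/15, 131/720, 16/315, 509/40320, 8/2835, …
ICs: h(0) = -1, h′(0) = 4, h′′(0) = 11.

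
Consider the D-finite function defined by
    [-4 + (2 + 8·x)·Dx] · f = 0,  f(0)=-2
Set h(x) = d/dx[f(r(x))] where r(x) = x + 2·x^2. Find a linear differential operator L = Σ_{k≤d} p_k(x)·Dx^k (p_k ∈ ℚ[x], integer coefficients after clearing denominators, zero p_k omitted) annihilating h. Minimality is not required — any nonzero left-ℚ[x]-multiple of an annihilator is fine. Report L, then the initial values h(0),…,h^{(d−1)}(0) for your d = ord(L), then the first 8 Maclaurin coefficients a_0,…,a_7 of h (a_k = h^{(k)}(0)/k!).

L = 2 + (-1 - 8·x - 24·x^2 - 32·x^3)·Dx  (order 1).
h: a_k = -4, -8, 24, -48, 40, 144, -784, 1952, …
ICs: h(0) = -4.

f: a_k = -2, -4, 4, -8, 20, -56, 168, -528, …
Change of var in L_f (x↦r) gives L₀.
h₀' ⇒ L via d/dx closure of L₀.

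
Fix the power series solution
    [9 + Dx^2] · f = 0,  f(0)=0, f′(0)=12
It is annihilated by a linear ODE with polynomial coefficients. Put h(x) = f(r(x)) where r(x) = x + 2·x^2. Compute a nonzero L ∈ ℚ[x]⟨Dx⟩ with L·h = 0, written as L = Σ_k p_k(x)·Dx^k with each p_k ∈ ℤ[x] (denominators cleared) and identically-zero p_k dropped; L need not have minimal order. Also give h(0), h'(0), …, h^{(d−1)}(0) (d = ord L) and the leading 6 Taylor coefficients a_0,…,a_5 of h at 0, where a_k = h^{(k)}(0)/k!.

f: a_k = 0, 12, 0, -18, 0, 81/10, …
Substitute x→r, Dx→(1/r')Dx; clear ⇒ L₀.
L = (9 + 108·x + 432·x^2 + 576·x^3) - 4·Dx + (1 + 4·x)·Dx^2  (order 2).
h: a_k = 0, 12, 24, -18, -108, -2079/10, …
ICs: h(0) = 0, h′(0) = 12.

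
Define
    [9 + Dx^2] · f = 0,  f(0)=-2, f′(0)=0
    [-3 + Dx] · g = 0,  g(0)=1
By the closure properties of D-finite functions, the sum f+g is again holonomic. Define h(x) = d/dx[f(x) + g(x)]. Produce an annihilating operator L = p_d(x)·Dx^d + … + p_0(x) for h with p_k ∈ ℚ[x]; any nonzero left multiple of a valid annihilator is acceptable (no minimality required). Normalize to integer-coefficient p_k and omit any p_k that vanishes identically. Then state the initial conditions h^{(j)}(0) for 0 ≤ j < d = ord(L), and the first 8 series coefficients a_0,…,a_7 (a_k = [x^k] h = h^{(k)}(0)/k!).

f: a_k = -2, 0, 9, 0, -27/4, 0, 81/40, 0, …
g: a_k = 1, 3, 9/2, 9/2, 27/8, 81/40, 81/80, 243/560, …
h₀=f+g: left-lcm gives L₀, ord ≤ 3.
Differentiate: ansatz ord ≤ ord L₀ ⇒ L.
L = 27 - 9·Dx + 3·Dx^2 - Dx^3  (order 3).
h: a_k = 3, 27, 27/2, -27/2, 81/8, 729/40, 243/80, -729/560, …
ICs: h(0) = 3, h′(0) = 27, h′′(0) = 27.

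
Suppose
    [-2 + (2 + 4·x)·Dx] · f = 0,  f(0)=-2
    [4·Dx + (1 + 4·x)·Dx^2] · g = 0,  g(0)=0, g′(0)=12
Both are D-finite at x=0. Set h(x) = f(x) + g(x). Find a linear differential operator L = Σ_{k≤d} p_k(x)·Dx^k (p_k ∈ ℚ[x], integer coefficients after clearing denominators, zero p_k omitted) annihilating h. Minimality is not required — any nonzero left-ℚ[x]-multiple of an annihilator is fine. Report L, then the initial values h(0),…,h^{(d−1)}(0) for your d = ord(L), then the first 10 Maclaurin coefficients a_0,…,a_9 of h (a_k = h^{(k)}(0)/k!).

L = (20 + 16·x)·Dx + (29 + 104·x + 80·x^2)·Dx^2 + (3 + 22·x + 48·x^2 + 32·x^3)·Dx^3  (order 3).
h: a_k = -2, 10, -23, 63, -763/4, 12253/20, -16363/8, 392985/56, -1572435/64, 16775071/192, …
ICs: h(0) = -2, h′(0) = 10, h′′(0) = -46.

f: a_k = -2, -2, 1, -1, 5/4, -7/4, 21/8, -33/8, 429/64, -715/64, …
g: a_k = 0, 12, -24, 64, -192, 3072/5, -2048, 49152/7, -24576, 262144/3, …
Sum ⇒ L₀ = lclm(L_f,L_g) in ℚ(x)⟨Dx⟩.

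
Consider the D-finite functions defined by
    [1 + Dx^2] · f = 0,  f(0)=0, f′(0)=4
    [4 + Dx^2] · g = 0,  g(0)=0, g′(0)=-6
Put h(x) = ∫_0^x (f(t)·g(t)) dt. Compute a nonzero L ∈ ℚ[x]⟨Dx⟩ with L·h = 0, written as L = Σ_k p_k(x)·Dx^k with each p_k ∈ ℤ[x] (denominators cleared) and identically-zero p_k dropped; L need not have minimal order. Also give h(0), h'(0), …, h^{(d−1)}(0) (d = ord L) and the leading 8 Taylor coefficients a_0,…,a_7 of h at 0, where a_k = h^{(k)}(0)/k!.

f: a_k = 0, 4, 0, -2/3, 0, 1/30, 0, -1/1260, …
g: a_k = 0, -6, 0, 4, 0, -4/5, 0, 8/105, …
f·g: L₀ = L_f ⊗_s L_g, ord ≤ 2·2.
Integrate: L := L₀·Dx.
L = 9·Dx + 10·Dx^3 + Dx^5  (order 5).
h: a_k = 0, 0, 0, -8, 0, 4, 0, -13/15, …
ICs: h(0) = 0, h′(0) = 0, h′′(0) = 0, h′′′(0) = -48, h′′′′(0) = 0.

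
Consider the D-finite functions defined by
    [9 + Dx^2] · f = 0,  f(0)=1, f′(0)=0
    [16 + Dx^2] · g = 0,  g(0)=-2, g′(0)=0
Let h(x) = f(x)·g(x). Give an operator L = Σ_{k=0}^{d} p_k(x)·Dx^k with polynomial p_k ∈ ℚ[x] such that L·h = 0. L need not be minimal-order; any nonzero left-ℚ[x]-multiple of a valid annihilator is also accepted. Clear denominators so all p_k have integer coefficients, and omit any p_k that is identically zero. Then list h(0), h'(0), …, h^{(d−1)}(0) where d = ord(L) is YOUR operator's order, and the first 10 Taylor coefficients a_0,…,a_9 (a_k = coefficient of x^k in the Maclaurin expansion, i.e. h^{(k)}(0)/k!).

L = 49 + 50·Dx^2 + Dx^4  (order 4).
h: a_k = -2, 0, 25, 0, -1201/12, 0, 11765/72, 0, -2882401/20160, 0, …
ICs: h(0) = -2, h′(0) = 0, h′′(0) = 50, h′′′(0) = 0.

f: a_k = 1, 0, -9/2, 0, 27/8, 0, -81/80, 0, 729/4480, 0, …
g: a_k = -2, 0, 16, 0, -64/3, 0, 512/45, 0, -1024/315, 0, …
Sym-product of L_f,L_g gives L₀ (≤ ord 4).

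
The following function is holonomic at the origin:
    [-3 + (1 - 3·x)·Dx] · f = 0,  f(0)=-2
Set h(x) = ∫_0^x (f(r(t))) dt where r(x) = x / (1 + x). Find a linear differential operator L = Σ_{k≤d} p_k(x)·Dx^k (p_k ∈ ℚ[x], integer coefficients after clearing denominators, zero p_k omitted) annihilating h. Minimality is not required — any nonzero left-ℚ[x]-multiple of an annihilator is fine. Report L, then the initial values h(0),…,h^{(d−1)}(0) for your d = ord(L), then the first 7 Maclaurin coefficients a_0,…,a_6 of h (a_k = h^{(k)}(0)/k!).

f: a_k = -2, -6, -18, -54, -162, -486, -1458, …
f∘r: x↦r, Dx↦Dx/r' in L_f ⇒ L₀.
∫: right-multiply L₀ by Dx.
L = 3·Dx + (-1 + x + 2·x^2)·Dx^2  (order 2).
h: a_k = 0, -2, -3, -4, -6, -48/5, -16, …
ICs: h(0) = 0, h′(0) = -2.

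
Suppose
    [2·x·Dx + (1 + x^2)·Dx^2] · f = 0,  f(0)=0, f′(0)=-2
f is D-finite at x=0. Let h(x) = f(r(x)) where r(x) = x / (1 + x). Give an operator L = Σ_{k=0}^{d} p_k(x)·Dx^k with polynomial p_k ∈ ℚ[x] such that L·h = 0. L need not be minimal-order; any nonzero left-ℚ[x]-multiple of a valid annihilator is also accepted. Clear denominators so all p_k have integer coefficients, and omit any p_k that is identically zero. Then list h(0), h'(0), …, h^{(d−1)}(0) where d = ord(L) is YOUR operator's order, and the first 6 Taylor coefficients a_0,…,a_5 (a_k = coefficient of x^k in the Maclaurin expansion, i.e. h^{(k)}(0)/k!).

L = (2 + 4·x)·Dx + (1 + 2·x + 2·x^2)·Dx^2  (order 2).
h: a_k = 0, -2, 2, -4/3, 0, 8/5, …
ICs: h(0) = 0, h′(0) = -2.

f: a_k = 0, -2, 0, 2/3, 0, -2/5, …
L₀ from L_f via x↦r, Dx↦r'^{-1}Dx.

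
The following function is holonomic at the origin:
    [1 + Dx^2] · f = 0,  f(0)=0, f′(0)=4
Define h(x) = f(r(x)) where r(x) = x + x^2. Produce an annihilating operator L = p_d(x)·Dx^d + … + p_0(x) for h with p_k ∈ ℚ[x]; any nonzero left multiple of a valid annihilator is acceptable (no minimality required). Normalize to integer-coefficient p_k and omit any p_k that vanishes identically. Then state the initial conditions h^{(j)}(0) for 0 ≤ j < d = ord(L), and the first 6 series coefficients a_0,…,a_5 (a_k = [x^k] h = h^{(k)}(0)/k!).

L = (1 + 6·x + 12·x^2 + 8·x^3) - 2·Dx + (1 + 2·x)·Dx^2  (order 2).
h: a_k = 0, 4, 4, -2/3, -2, -59/30, …
ICs: h(0) = 0, h′(0) = 4.

f: a_k = 0, 4, 0, -2/3, 0, 1/30, …
Substitute x→r, Dx→(1/r')Dx; clear ⇒ L₀.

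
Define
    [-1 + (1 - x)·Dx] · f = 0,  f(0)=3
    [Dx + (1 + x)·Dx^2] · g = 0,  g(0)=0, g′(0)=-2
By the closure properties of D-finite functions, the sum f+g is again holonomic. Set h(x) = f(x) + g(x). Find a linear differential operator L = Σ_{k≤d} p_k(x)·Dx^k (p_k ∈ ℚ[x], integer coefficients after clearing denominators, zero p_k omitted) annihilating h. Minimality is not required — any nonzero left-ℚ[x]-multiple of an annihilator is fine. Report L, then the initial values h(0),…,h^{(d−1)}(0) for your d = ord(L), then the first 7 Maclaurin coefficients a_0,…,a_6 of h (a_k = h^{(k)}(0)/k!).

L = (10 + 2·x)·Dx + (4 + 16·x + 4·x^2)·Dx^2 + (-3 - x + 3·x^2 + x^3)·Dx^3  (order 3).
h: a_k = 3, 1, 4, 7/3, 7/2, 13/5, 10/3, …
ICs: h(0) = 3, h′(0) = 1, h′′(0) = 8.

f: a_k = 3, 3, 3, 3, 3, 3, 3, …
g: a_k = 0, -2, 1, -2/3, 1/2, -2/5, 1/3, …
Sum ⇒ L₀ = lclm(L_f,L_g) in ℚ(x)⟨Dx⟩.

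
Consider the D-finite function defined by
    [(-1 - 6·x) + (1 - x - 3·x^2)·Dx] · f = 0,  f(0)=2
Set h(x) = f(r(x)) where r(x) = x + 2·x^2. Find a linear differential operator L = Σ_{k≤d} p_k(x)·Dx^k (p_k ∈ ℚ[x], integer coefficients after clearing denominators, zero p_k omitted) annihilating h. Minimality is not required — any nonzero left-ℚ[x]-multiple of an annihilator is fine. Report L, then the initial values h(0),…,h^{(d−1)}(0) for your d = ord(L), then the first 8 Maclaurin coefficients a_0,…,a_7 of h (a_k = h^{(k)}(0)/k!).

L = (1 + 10·x + 36·x^2 + 48·x^3) + (-1 + x + 5·x^2 + 12·x^3 + 12·x^4)·Dx  (order 1).
h: a_k = 2, 2, 12, 46, 154, 552, 2018, 7178, …
ICs: h(0) = 2.

f: a_k = 2, 2, 8, 14, 38, 80, 194, 434, …
L₀ from L_f via x↦r, Dx↦r'^{-1}Dx.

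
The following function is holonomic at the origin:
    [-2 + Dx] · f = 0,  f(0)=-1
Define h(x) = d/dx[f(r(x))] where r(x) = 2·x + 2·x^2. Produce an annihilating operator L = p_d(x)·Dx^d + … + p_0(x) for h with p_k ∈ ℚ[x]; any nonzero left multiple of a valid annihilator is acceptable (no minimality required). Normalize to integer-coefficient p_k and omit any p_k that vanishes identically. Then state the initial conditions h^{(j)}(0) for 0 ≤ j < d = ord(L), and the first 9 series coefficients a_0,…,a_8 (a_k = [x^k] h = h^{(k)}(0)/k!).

f: a_k = -1, -2, -2, -4/3, -2/3, -4/15, -4/45, -8/315, -2/315, …
L₀ from L_f via x↦r, Dx↦r'^{-1}Dx.
Differentiate: ansatz ord ≤ ord L₀ ⇒ L.
L = (6 + 16·x + 16·x^2) + (-1 - 2·x)·Dx  (order 1).
h: a_k = -4, -24, -80, -608/3, -416, -11072/15, -52096/45, -11520/7, -675968/315, …
ICs: h(0) = -4.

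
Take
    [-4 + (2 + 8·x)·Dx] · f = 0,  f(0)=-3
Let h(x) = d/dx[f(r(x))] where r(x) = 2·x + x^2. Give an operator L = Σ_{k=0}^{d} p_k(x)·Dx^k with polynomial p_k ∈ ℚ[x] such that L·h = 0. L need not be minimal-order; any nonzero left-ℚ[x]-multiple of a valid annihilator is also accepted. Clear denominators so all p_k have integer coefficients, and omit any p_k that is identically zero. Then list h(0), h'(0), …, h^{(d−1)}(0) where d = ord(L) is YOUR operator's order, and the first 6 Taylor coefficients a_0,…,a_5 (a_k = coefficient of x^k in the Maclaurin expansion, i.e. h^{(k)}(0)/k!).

f: a_k = -3, -6, 6, -12, 30, -84, …
f∘r: x↦r, Dx↦Dx/r' in L_f ⇒ L₀.
Differentiate: ansatz ord ≤ ord L₀ ⇒ L.
L = -3 + (-1 - 9·x - 12·x^2 - 4·x^3)·Dx  (order 1).
h: a_k = -12, 36, -216, 1368, -9000, 60696, …
ICs: h(0) = -12.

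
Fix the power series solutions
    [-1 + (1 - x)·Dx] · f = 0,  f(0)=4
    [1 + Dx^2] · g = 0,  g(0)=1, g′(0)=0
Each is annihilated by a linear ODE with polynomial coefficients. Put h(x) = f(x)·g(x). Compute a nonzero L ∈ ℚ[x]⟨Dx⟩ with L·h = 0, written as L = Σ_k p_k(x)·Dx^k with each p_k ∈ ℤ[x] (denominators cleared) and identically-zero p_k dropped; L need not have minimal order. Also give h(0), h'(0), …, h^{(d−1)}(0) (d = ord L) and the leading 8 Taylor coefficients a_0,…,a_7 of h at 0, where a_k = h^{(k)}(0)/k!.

L = (-1 + x) + 2·Dx + (-1 + x)·Dx^2  (order 2).
h: a_k = 4, 4, 2, 2, 13/6, 13/6, 389/180, 389/180, …
ICs: h(0) = 4, h′(0) = 4.

f: a_k = 4, 4, 4, 4, 4, 4, 4, 4, …
g: a_k = 1, 0, -1/2, 0, 1/24, 0, -1/720, 0, …
L₀ := L_f ⊗_s L_g (sym. prod.), ord ≤ 2.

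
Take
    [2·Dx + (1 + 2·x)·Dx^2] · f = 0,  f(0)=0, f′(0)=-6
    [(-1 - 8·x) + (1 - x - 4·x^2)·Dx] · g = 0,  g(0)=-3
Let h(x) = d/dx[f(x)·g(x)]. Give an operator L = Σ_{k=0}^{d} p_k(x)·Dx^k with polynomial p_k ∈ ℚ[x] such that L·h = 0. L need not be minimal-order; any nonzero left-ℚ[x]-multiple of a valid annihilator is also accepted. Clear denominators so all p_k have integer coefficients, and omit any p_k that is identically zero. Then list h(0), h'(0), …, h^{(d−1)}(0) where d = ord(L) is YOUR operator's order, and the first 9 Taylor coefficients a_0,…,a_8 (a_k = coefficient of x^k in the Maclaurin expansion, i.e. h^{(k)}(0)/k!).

L = (160 + 720·x + 1152·x^2) + (11 + 170·x + 768·x^2 + 896·x^3)·Dx + (-5 - 21·x + 14·x^2 + 136·x^3 + 128·x^4)·Dx^2  (order 2).
h: a_k = 18, 0, 288, 240, 2508, 19368/5, 19716, 1431072/35, 5320116/35, …
ICs: h(0) = 18, h′(0) = 0.

f: a_k = 0, -6, 6, -8, 12, -96/5, 32, -384/7, 96, …
g: a_k = -3, -3, -15, -27, -87, -195, -543, -1323, -3495, …
h₀=f·g: eliminate ⇒ L₀, order ≤ 2·1.
h=h₀': d/dx-closure on L₀ ⇒ L.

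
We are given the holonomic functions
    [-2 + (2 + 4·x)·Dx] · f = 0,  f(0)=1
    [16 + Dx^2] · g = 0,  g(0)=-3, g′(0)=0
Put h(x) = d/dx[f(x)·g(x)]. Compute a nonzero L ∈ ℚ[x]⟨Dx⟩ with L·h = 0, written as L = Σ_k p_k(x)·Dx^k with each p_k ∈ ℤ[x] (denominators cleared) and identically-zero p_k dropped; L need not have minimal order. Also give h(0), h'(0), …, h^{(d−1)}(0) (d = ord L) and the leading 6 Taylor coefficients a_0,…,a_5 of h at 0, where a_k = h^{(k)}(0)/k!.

f: a_k = 1, 1, -1/2, 1/2, -5/8, 7/8, …
g: a_k = -3, 0, 24, 0, -32, 0, …
Product ⇒ symmetric product L₀, ord ≤ 2.
Derive L from L₀ (diff closure).
L = (413 + 2688·x + 6784·x^2 + 8192·x^3 + 4096·x^4) + (-26 - 180·x - 384·x^2 - 256·x^3)·Dx + (19 + 140·x + 396·x^2 + 512·x^3 + 256·x^4)·Dx^2  (order 2).
h: a_k = -3, 51, 135/2, -337/2, -905/8, 5281/40, …
ICs: h(0) = -3, h′(0) = 51.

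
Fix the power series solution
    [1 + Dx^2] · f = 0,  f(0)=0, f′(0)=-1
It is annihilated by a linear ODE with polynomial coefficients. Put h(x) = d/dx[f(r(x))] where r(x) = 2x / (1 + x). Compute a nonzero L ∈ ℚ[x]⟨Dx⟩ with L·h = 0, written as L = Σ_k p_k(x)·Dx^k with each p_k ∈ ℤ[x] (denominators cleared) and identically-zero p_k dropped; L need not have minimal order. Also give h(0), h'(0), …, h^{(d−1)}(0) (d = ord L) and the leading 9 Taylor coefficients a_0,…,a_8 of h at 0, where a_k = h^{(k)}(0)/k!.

L = (10 + 12·x + 6·x^2) + (6 + 18·x + 18·x^2 + 6·x^3)·Dx + (1 + 4·x + 6·x^2 + 4·x^3 + x^4)·Dx^2  (order 2).
h: a_k = -2, 4, -2, -8, 86/3, -60, 4418/45, -6064/45, 49262/315, …
ICs: h(0) = -2, h′(0) = 4.

f: a_k = 0, -1, 0, 1/6, 0, -1/120, 0, 1/5040, 0, …
L₀ from L_f via x↦r, Dx↦r'^{-1}Dx.
Differentiate: ansatz ord ≤ ord L₀ ⇒ L.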